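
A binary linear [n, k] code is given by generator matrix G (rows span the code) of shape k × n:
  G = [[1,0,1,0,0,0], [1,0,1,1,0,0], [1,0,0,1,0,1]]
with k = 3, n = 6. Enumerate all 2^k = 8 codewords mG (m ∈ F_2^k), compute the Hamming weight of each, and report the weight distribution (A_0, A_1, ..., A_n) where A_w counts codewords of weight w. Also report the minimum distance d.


Weight distribution: A_0 = 1, A_1 = 1, A_2 = 3, A_3 = 3. Minimum distance d = 1.

Enumerate all 2^3 = 8 messages m ∈ F_2^3.
For each, compute codeword c = mG in F_2^6, then tally its weight.
  m = 000 → c = 000000, weight = 0.
  m = 100 → c = 101000, weight = 2.
  m = 010 → c = 101100, weight = 3.
  m = 110 → c = 000100, weight = 1.
  m = 001 → c = 100101, weight = 3.
  m = 101 → c = 001101, weight = 3.
  m = 011 → c = 001001, weight = 2.
  m = 111 → c = 100001, weight = 2.
Tally weights:
  weight 0: 1 codewords.
  weight 1: 1 codewords.
  weight 2: 3 codewords.
  weight 3: 3 codewords.
Minimum distance d = smallest w > 0 with A_w > 0 = 1.
Sanity: Σ A_w = 8 = 2^3 = 8 ✓.


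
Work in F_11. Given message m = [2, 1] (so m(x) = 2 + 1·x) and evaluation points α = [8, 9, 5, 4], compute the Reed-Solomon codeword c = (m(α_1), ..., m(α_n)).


c = [10, 0, 7, 6]

Message polynomial: m(x) = 2 + 1·x (mod 11).
For each evaluation point α_i, compute m(α_i) mod 11:
  α_1 = 8: Horner steps 1 → 10, so m(8) = 10.
  α_2 = 9: Horner steps 1 → 0, so m(9) = 0.
  α_3 = 5: Horner steps 1 → 7, so m(5) = 7.
  α_4 = 4: Horner steps 1 → 6, so m(4) = 6.
Codeword c = [10, 0, 7, 6] ∈ F_11^4.


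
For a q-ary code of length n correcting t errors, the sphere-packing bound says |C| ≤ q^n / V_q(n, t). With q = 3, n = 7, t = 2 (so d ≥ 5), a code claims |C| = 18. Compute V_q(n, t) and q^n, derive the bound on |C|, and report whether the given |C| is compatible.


V_q(n, t) = 99, q^n = 2187, Hamming bound = 22, |C| = 18 ≤ bound (satisfied).

Step 1: Compute V_q(n, t) = Σ_{j=0}^2 C(n, j) (q−1)^j.
  j = 0: C(7,0)·(2)^0 = 1·1 = 1.
  j = 1: C(7,1)·(2)^1 = 7·2 = 14.
  j = 2: C(7,2)·(2)^2 = 21·4 = 84.
  V_q(n, t) = 1 + 14 + 84 = 99.
Step 2: q^n = 3^7 = 2187.
Step 3: Hamming bound ⌊q^n / V_q(n,t)⌋ = ⌊2187/99⌋ = 22.
Step 4: Compare |C| = 18 to 22: satisfied.
The claimed |C| lies below the Hamming bound.


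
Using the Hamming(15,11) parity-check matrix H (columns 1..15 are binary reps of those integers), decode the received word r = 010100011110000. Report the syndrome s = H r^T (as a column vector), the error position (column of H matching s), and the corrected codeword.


s = (0, 1, 1, 0)^T, error position = 6, corrected codeword c = 010101011110000

Compute s = H r^T mod 2 one row at a time:
  s_1 = 1 + 1 + 1 + 1 + 0 + 0 + 0 + 0 = 4 ≡ 0 (mod 2).
  s_2 = 1 + 0 + 0 + 0 + 0 + 0 + 0 + 0 = 1 ≡ 1 (mod 2).
  s_3 = 1 + 0 + 0 + 0 + 1 + 1 + 0 + 0 = 3 ≡ 1 (mod 2).
  s_4 = 0 + 0 + 0 + 0 + 1 + 1 + 0 + 0 = 2 ≡ 0 (mod 2).
s = (0, 1, 1, 0)^T — this equals column 6 of H (binary 0110), so error is at position 6.
Correct: flip bit 6 of r = 010100011110000 to get c = 010101011110000.


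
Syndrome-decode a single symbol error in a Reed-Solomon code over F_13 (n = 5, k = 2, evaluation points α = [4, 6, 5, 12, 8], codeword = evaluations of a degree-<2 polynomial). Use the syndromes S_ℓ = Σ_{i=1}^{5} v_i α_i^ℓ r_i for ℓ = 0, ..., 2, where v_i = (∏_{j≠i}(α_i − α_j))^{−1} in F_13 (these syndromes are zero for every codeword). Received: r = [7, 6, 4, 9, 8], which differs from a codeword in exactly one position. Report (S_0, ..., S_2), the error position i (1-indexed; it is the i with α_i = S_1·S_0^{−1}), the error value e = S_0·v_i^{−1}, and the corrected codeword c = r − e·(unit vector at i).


S = (4, 11, 1), error at position 2, error magnitude e = 5, c = [7, 1, 4, 9, 8].

Step 1: column multipliers v_i = (∏_{j≠i}(α_i − α_j))^{−1} mod 13.
  i = 1 (α = 4): (4−6)(4−5)(4−12)(4−8) = (−2)·(−1)·(−8)·(−4) = 64 ≡ 12, so v_1 = 12^{−1} = 12 (mod 13).
  i = 2 (α = 6): (6−4)(6−5)(6−12)(6−8) = 2·1·(−6)·(−2) = 24 ≡ 11, so v_2 = 11^{−1} = 6 (mod 13).
  i = 3 (α = 5): (5−4)(5−6)(5−12)(5−8) = 1·(−1)·(−7)·(−3) = −21 ≡ 5, so v_3 = 5^{−1} = 8 (mod 13).
  i = 4 (α = 12): (12−4)(12−6)(12−5)(12−8) = 8·6·7·4 = 1344 ≡ 5, so v_4 = 5^{−1} = 8 (mod 13).
  i = 5 (α = 8): (8−4)(8−6)(8−5)(8−12) = 4·2·3·(−4) = −96 ≡ 8, so v_5 = 8^{−1} = 5 (mod 13).
  v = [12, 6, 8, 8, 5].
Step 2: syndromes of r = [7, 6, 4, 9, 8] (all sums mod 13).
  S_0 = Σ v_i r_i = 12·7 + 6·6 + 8·4 + 8·9 + 5·8 = 264 ≡ 4.
  S_1 = Σ v_i α_i r_i = 12·4·7 + 6·6·6 + 8·5·4 + 8·12·9 + 5·8·8 = 1896 ≡ 11.
  α_i^2 mod 13 = [3, 10, 12, 1, 12].
  S_2 = Σ v_i α_i^2 r_i = 12·3·7 + 6·10·6 + 8·12·4 + 8·1·9 + 5·12·8 = 1548 ≡ 1.
  S = (4, 11, 1) ≠ 0, so r is not a codeword (an error is present).
Step 3: locate the error. For a single error e at position i, S_ℓ = v_i·e·α_i^ℓ, so α_err = S_1/S_0.
  S_0^{−1} = 4^{−1} = 10 (mod 13), so α_err = 11·10 = 110 ≡ 6 = α_2. Error position i = 2.
  Consistency check: S_2/S_1 = 1·6 = 6 ≡ 6 = α_err ✓ (single-error assumption holds).
Step 4: error magnitude e = S_0/v_2 = S_0·∏_{j≠2}(α_2 − α_j) = 4·11 = 44 ≡ 5 (mod 13).
Step 5: correct position 2: c_2 = r_2 − e = 6 − 5 ≡ 1 (mod 13). Hence c = [7, 1, 4, 9, 8].
  Check: interpolating c through the α_i gives m(x) = 6 + 10·x (degree < 2) with m(α_i) = c_i for every i, so c is indeed a codeword.


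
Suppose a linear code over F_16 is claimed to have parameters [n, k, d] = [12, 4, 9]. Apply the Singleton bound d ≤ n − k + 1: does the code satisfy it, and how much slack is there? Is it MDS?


Singleton RHS = n − k + 1 = 9, slack = 0, bound satisfied, MDS.

Singleton bound: d ≤ n − k + 1.
Here n = 12, k = 4, so n − k + 1 = 9.
Given d = 9, check d ≤ 9: YES.
Slack = (n − k + 1) − d = 0.
The code is MDS (slack = 0).
Description: the claimed parameters are [12, 4, 9]_16; such a code would be MDS (meets Singleton bound).


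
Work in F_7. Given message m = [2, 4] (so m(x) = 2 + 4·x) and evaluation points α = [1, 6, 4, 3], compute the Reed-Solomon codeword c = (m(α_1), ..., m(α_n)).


c = [6, 5, 4, 0]

Message polynomial: m(x) = 2 + 4·x (mod 7).
For each evaluation point α_i, compute m(α_i) mod 7:
  α_1 = 1: Horner steps 4 → 6, so m(1) = 6.
  α_2 = 6: Horner steps 4 → 5, so m(6) = 5.
  α_3 = 4: Horner steps 4 → 4, so m(4) = 4.
  α_4 = 3: Horner steps 4 → 0, so m(3) = 0.
Codeword c = [6, 5, 4, 0] ∈ F_7^4.


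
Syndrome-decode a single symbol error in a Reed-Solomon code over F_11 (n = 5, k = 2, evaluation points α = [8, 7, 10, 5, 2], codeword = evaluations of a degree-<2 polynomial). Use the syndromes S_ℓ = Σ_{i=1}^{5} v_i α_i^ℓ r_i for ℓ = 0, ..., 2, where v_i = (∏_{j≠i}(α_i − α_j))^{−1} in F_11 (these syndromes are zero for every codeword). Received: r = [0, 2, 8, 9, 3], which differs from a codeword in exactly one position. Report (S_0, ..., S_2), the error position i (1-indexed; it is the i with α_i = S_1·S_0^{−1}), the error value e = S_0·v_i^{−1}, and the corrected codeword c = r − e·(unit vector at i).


S = (5, 7, 1), error at position 1, error magnitude e = 7, c = [4, 2, 8, 9, 3].

Step 1: column multipliers v_i = (∏_{j≠i}(α_i − α_j))^{−1} mod 11.
  i = 1 (α = 8): (8−7)(8−10)(8−5)(8−2) = 1·(−2)·3·6 = −36 ≡ 8, so v_1 = 8^{−1} = 7 (mod 11).
  i = 2 (α = 7): (7−8)(7−10)(7−5)(7−2) = (−1)·(−3)·2·5 = 30 ≡ 8, so v_2 = 8^{−1} = 7 (mod 11).
  i = 3 (α = 10): (10−8)(10−7)(10−5)(10−2) = 2·3·5·8 = 240 ≡ 9, so v_3 = 9^{−1} = 5 (mod 11).
  i = 4 (α = 5): (5−8)(5−7)(5−10)(5−2) = (−3)·(−2)·(−5)·3 = −90 ≡ 9, so v_4 = 9^{−1} = 5 (mod 11).
  i = 5 (α = 2): (2−8)(2−7)(2−10)(2−5) = (−6)·(−5)·(−8)·(−3) = 720 ≡ 5, so v_5 = 5^{−1} = 9 (mod 11).
  v = [7, 7, 5, 5, 9].
Step 2: syndromes of r = [0, 2, 8, 9, 3] (all sums mod 11).
  S_0 = Σ v_i r_i = 7·0 + 7·2 + 5·8 + 5·9 + 9·3 = 126 ≡ 5.
  S_1 = Σ v_i α_i r_i = 7·8·0 + 7·7·2 + 5·10·8 + 5·5·9 + 9·2·3 = 777 ≡ 7.
  α_i^2 mod 11 = [9, 5, 1, 3, 4].
  S_2 = Σ v_i α_i^2 r_i = 7·9·0 + 7·5·2 + 5·1·8 + 5·3·9 + 9·4·3 = 353 ≡ 1.
  S = (5, 7, 1) ≠ 0, so r is not a codeword (an error is present).
Step 3: locate the error. For a single error e at position i, S_ℓ = v_i·e·α_i^ℓ, so α_err = S_1/S_0.
  S_0^{−1} = 5^{−1} = 9 (mod 11), so α_err = 7·9 = 63 ≡ 8 = α_1. Error position i = 1.
  Consistency check: S_2/S_1 = 1·8 = 8 ≡ 8 = α_err ✓ (single-error assumption holds).
Step 4: error magnitude e = S_0/v_1 = S_0·∏_{j≠1}(α_1 − α_j) = 5·8 = 40 ≡ 7 (mod 11).
Step 5: correct position 1: c_1 = r_1 − e = 0 − 7 ≡ 4 (mod 11). Hence c = [4, 2, 8, 9, 3].
  Check: interpolating c through the α_i gives m(x) = 10 + 2·x (degree < 2) with m(α_i) = c_i for every i, so c is indeed a codeword.


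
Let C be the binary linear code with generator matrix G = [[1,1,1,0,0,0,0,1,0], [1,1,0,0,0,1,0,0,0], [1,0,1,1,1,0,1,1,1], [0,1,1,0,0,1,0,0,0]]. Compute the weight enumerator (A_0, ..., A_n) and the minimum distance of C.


Weight distribution: A_0 = 1, A_2 = 2, A_3 = 4, A_4 = 1, A_5 = 2, A_6 = 2, A_7 = 2, A_8 = 2. Minimum distance d = 2.

Enumerate all 2^4 = 16 messages m ∈ F_2^4.
For each, compute codeword c = mG in F_2^9, then tally its weight.
  m = 0000 → c = 000000000, weight = 0.
  m = 1000 → c = 111000010, weight = 4.
  m = 0100 → c = 110001000, weight = 3.
  m = 1100 → c = 001001010, weight = 3.
  m = 0010 → c = 101110111, weight = 7.
  m = 1010 → c = 010110101, weight = 5.
  m = 0110 → c = 011111111, weight = 8.
  m = 1110 → c = 100111101, weight = 6.
  m = 0001 → c = 011001000, weight = 3.
  m = 1001 → c = 100001010, weight = 3.
  m = 0101 → c = 101000000, weight = 2.
  m = 1101 → c = 010000010, weight = 2.
  m = 0011 → c = 110111111, weight = 8.
  m = 1011 → c = 001111101, weight = 6.
  m = 0111 → c = 000110111, weight = 5.
  m = 1111 → c = 111110101, weight = 7.
Tally weights:
  weight 0: 1 codewords.
  weight 2: 2 codewords.
  weight 3: 4 codewords.
  weight 4: 1 codewords.
  weight 5: 2 codewords.
  weight 6: 2 codewords.
  weight 7: 2 codewords.
  weight 8: 2 codewords.
Minimum distance d = smallest w > 0 with A_w > 0 = 2.
Sanity: Σ A_w = 16 = 2^4 = 16 ✓.


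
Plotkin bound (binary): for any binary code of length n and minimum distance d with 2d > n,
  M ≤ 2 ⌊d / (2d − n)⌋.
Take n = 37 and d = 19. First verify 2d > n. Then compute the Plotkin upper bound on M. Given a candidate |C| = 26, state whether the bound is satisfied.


Plotkin bound M ≤ 38; given |C| = 26 ≤ bound (satisfied).

Check applicability: 2d = 38, n = 37.
2d − n = 1 > 0, so Plotkin applies.
Compute d/(2d−n) = 19/1 ≈ 19.0000.
⌊d/(2d−n)⌋ = 19.
Plotkin bound: M ≤ 2·19 = 38.
Given |C| = 26, check: satisfied.
This |C| is below the Plotkin bound.


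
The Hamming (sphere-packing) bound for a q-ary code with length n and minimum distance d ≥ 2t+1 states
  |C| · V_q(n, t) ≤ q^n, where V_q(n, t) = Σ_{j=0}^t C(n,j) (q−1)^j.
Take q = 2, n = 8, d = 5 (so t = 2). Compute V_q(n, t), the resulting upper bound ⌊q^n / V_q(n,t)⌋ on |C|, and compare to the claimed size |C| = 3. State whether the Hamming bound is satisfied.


V_q(n, t) = 37, q^n = 256, Hamming bound = 6, |C| = 3 ≤ bound (satisfied).

Step 1: Compute V_q(n, t) = Σ_{j=0}^2 C(n, j) (q−1)^j.
  j = 0: C(8,0)·(1)^0 = 1·1 = 1.
  j = 1: C(8,1)·(1)^1 = 8·1 = 8.
  j = 2: C(8,2)·(1)^2 = 28·1 = 28.
  V_q(n, t) = 1 + 8 + 28 = 37.
Step 2: q^n = 2^8 = 256.
Step 3: Hamming bound ⌊q^n / V_q(n,t)⌋ = ⌊256/37⌋ = 6.
Step 4: Compare |C| = 3 to 6: satisfied.
The claimed |C| lies below the Hamming bound.


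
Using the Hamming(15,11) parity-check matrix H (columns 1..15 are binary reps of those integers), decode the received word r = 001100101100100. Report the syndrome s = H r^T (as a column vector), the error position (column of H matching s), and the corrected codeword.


s = (1, 1, 1, 0)^T, error position = 14, corrected codeword c = 001100101100110

Compute s = H r^T mod 2 one row at a time:
  s_1 = 0 + 1 + 1 + 0 + 0 + 1 + 0 + 0 = 3 ≡ 1 (mod 2).
  s_2 = 1 + 0 + 0 + 1 + 0 + 1 + 0 + 0 = 3 ≡ 1 (mod 2).
  s_3 = 0 + 1 + 0 + 1 + 1 + 0 + 0 + 0 = 3 ≡ 1 (mod 2).
  s_4 = 0 + 1 + 0 + 1 + 1 + 0 + 1 + 0 = 4 ≡ 0 (mod 2).
s = (1, 1, 1, 0)^T — this equals column 14 of H (binary 1110), so error is at position 14.
Correct: flip bit 14 of r = 001100101100100 to get c = 001100101100110.


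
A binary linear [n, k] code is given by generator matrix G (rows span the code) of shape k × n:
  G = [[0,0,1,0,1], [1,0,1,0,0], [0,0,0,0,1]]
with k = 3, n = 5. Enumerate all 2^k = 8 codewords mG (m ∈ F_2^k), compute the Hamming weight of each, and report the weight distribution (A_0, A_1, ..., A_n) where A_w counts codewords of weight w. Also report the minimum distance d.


Weight distribution: A_0 = 1, A_1 = 3, A_2 = 3, A_3 = 1. Minimum distance d = 1.

Enumerate all 2^3 = 8 messages m ∈ F_2^3.
For each, compute codeword c = mG in F_2^5, then tally its weight.
  m = 000 → c = 00000, weight = 0.
  m = 100 → c = 00101, weight = 2.
  m = 010 → c = 10100, weight = 2.
  m = 110 → c = 10001, weight = 2.
  m = 001 → c = 00001, weight = 1.
  m = 101 → c = 00100, weight = 1.
  m = 011 → c = 10101, weight = 3.
  m = 111 → c = 10000, weight = 1.
Tally weights:
  weight 0: 1 codewords.
  weight 1: 3 codewords.
  weight 2: 3 codewords.
  weight 3: 1 codewords.
Minimum distance d = smallest w > 0 with A_w > 0 = 1.
Sanity: Σ A_w = 8 = 2^3 = 8 ✓.


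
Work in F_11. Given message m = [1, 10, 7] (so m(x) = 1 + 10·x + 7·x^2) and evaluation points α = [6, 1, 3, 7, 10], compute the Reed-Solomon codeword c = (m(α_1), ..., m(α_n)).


c = [5, 7, 6, 7, 9]

Message polynomial: m(x) = 1 + 10·x + 7·x^2 (mod 11).
For each evaluation point α_i, compute m(α_i) mod 11:
  α_1 = 6: Horner steps 7 → 8 → 5, so m(6) = 5.
  α_2 = 1: Horner steps 7 → 6 → 7, so m(1) = 7.
  α_3 = 3: Horner steps 7 → 9 → 6, so m(3) = 6.
  α_4 = 7: Horner steps 7 → 4 → 7, so m(7) = 7.
  α_5 = 10: Horner steps 7 → 3 → 9, so m(10) = 9.
Codeword c = [5, 7, 6, 7, 9] ∈ F_11^5.


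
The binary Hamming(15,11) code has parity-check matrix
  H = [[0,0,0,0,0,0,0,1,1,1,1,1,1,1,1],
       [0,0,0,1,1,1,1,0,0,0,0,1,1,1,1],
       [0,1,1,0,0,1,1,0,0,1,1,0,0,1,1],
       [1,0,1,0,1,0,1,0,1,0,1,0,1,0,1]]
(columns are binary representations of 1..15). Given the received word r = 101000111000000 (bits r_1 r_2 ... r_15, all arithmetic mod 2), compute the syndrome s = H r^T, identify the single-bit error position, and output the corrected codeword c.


s = (0, 1, 0, 0)^T, error position = 4, corrected codeword c = 101100111000000

Compute s = H r^T mod 2 one row at a time:
  s_1 = 1 + 1 + 0 + 0 + 0 + 0 + 0 + 0 = 2 ≡ 0 (mod 2).
  s_2 = 0 + 0 + 0 + 1 + 0 + 0 + 0 + 0 = 1 ≡ 1 (mod 2).
  s_3 = 0 + 1 + 0 + 1 + 0 + 0 + 0 + 0 = 2 ≡ 0 (mod 2).
  s_4 = 1 + 1 + 0 + 1 + 1 + 0 + 0 + 0 = 4 ≡ 0 (mod 2).
s = (0, 1, 0, 0)^T — this equals column 4 of H (binary 0100), so error is at position 4.
Correct: flip bit 4 of r = 101000111000000 to get c = 101100111000000.


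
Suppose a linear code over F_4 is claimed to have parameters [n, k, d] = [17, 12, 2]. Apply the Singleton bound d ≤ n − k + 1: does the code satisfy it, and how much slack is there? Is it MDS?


Singleton RHS = n − k + 1 = 6, slack = 4, bound satisfied, not MDS.

Singleton bound: d ≤ n − k + 1.
Here n = 17, k = 12, so n − k + 1 = 6.
Given d = 2, check d ≤ 6: YES.
Slack = (n − k + 1) − d = 4.
The code is NOT MDS (slack = 4 > 0).
Description: the claimed parameters are [17, 12, 2]_4; such a code would be non-MDS.


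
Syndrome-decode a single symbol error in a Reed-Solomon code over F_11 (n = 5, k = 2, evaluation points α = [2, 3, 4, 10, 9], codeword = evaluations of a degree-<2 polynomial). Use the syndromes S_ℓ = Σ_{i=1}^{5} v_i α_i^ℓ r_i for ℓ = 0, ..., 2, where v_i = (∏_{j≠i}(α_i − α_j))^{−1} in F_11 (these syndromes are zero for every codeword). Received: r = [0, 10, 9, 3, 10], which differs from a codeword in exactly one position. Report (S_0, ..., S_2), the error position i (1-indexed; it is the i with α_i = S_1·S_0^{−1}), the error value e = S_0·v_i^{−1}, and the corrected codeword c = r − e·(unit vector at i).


S = (5, 1, 9), error at position 5, error magnitude e = 6, c = [0, 10, 9, 3, 4].

Step 1: column multipliers v_i = (∏_{j≠i}(α_i − α_j))^{−1} mod 11.
  i = 1 (α = 2): (2−3)(2−4)(2−10)(2−9) = (−1)·(−2)·(−8)·(−7) = 112 ≡ 2, so v_1 = 2^{−1} = 6 (mod 11).
  i = 2 (α = 3): (3−2)(3−4)(3−10)(3−9) = 1·(−1)·(−7)·(−6) = −42 ≡ 2, so v_2 = 2^{−1} = 6 (mod 11).
  i = 3 (α = 4): (4−2)(4−3)(4−10)(4−9) = 2·1·(−6)·(−5) = 60 ≡ 5, so v_3 = 5^{−1} = 9 (mod 11).
  i = 4 (α = 10): (10−2)(10−3)(10−4)(10−9) = 8·7·6·1 = 336 ≡ 6, so v_4 = 6^{−1} = 2 (mod 11).
  i = 5 (α = 9): (9−2)(9−3)(9−4)(9−10) = 7·6·5·(−1) = −210 ≡ 10, so v_5 = 10^{−1} = 10 (mod 11).
  v = [6, 6, 9, 2, 10].
Step 2: syndromes of r = [0, 10, 9, 3, 10] (all sums mod 11).
  S_0 = Σ v_i r_i = 6·0 + 6·10 + 9·9 + 2·3 + 10·10 = 247 ≡ 5.
  S_1 = Σ v_i α_i r_i = 6·2·0 + 6·3·10 + 9·4·9 + 2·10·3 + 10·9·10 = 1464 ≡ 1.
  α_i^2 mod 11 = [4, 9, 5, 1, 4].
  S_2 = Σ v_i α_i^2 r_i = 6·4·0 + 6·9·10 + 9·5·9 + 2·1·3 + 10·4·10 = 1351 ≡ 9.
  S = (5, 1, 9) ≠ 0, so r is not a codeword (an error is present).
Step 3: locate the error. For a single error e at position i, S_ℓ = v_i·e·α_i^ℓ, so α_err = S_1/S_0.
  S_0^{−1} = 5^{−1} = 9 (mod 11), so α_err = 1·9 = 9 ≡ 9 = α_5. Error position i = 5.
  Consistency check: S_2/S_1 = 9·1 = 9 ≡ 9 = α_err ✓ (single-error assumption holds).
Step 4: error magnitude e = S_0/v_5 = S_0·∏_{j≠5}(α_5 − α_j) = 5·10 = 50 ≡ 6 (mod 11).
Step 5: correct position 5: c_5 = r_5 − e = 10 − 6 ≡ 4 (mod 11). Hence c = [0, 10, 9, 3, 4].
  Check: interpolating c through the α_i gives m(x) = 2 + 10·x (degree < 2) with m(α_i) = c_i for every i, so c is indeed a codeword.


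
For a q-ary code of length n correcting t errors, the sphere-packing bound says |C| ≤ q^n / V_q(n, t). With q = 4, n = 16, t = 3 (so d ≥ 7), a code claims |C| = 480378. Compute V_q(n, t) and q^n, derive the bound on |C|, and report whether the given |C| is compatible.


V_q(n, t) = 16249, q^n = 4294967296, Hamming bound = 264321, |C| = 480378 > bound (violated).

Step 1: Compute V_q(n, t) = Σ_{j=0}^3 C(n, j) (q−1)^j.
  j = 0: C(16,0)·(3)^0 = 1·1 = 1.
  j = 1: C(16,1)·(3)^1 = 16·3 = 48.
  j = 2: C(16,2)·(3)^2 = 120·9 = 1080.
  j = 3: C(16,3)·(3)^3 = 560·27 = 15120.
  V_q(n, t) = 1 + 48 + 1080 + 15120 = 16249.
Step 2: q^n = 4^16 = 4294967296.
Step 3: Hamming bound ⌊q^n / V_q(n,t)⌋ = ⌊4294967296/16249⌋ = 264321.
Step 4: Compare |C| = 480378 to 264321: violated.
The claimed |C| lies above the Hamming bound, so no 4-ary code of length 16 with d ≥ 7 can have 480378 codewords.


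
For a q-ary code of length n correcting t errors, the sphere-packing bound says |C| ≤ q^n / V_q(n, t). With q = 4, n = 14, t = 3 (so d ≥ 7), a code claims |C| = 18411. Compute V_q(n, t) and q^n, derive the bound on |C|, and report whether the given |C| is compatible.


V_q(n, t) = 10690, q^n = 268435456, Hamming bound = 25110, |C| = 18411 ≤ bound (satisfied).

Step 1: Compute V_q(n, t) = Σ_{j=0}^3 C(n, j) (q−1)^j.
  j = 0: C(14,0)·(3)^0 = 1·1 = 1.
  j = 1: C(14,1)·(3)^1 = 14·3 = 42.
  j = 2: C(14,2)·(3)^2 = 91·9 = 819.
  j = 3: C(14,3)·(3)^3 = 364·27 = 9828.
  V_q(n, t) = 1 + 42 + 819 + 9828 = 10690.
Step 2: q^n = 4^14 = 268435456.
Step 3: Hamming bound ⌊q^n / V_q(n,t)⌋ = ⌊268435456/10690⌋ = 25110.
Step 4: Compare |C| = 18411 to 25110: satisfied.
The claimed |C| lies below the Hamming bound.


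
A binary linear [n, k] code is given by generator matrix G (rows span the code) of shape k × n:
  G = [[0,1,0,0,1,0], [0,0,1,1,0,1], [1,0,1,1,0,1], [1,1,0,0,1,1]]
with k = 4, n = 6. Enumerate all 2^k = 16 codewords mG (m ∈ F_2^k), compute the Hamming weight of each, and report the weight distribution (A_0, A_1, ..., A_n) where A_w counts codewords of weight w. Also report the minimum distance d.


Weight distribution: A_0 = 1, A_1 = 2, A_2 = 3, A_3 = 4, A_4 = 3, A_5 = 2, A_6 = 1. Minimum distance d = 1.

Enumerate all 2^4 = 16 messages m ∈ F_2^4.
For each, compute codeword c = mG in F_2^6, then tally its weight.
  m = 0000 → c = 000000, weight = 0.
  m = 1000 → c = 010010, weight = 2.
  m = 0100 → c = 001101, weight = 3.
  m = 1100 → c = 011111, weight = 5.
  m = 0010 → c = 101101, weight = 4.
  m = 1010 → c = 111111, weight = 6.
  m = 0110 → c = 100000, weight = 1.
  m = 1110 → c = 110010, weight = 3.
  m = 0001 → c = 110011, weight = 4.
  m = 1001 → c = 100001, weight = 2.
  m = 0101 → c = 111110, weight = 5.
  m = 1101 → c = 101100, weight = 3.
  m = 0011 → c = 011110, weight = 4.
  m = 1011 → c = 001100, weight = 2.
  m = 0111 → c = 010011, weight = 3.
  m = 1111 → c = 000001, weight = 1.
Tally weights:
  weight 0: 1 codewords.
  weight 1: 2 codewords.
  weight 2: 3 codewords.
  weight 3: 4 codewords.
  weight 4: 3 codewords.
  weight 5: 2 codewords.
  weight 6: 1 codewords.
Minimum distance d = smallest w > 0 with A_w > 0 = 1.
Sanity: Σ A_w = 16 = 2^4 = 16 ✓.


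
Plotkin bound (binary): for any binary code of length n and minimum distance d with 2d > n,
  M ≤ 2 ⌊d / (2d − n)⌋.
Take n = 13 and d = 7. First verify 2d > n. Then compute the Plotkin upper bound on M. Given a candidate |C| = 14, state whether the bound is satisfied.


Plotkin bound M ≤ 14; given |C| = 14 ≤ bound (satisfied).

Check applicability: 2d = 14, n = 13.
2d − n = 1 > 0, so Plotkin applies.
Compute d/(2d−n) = 7/1 ≈ 7.0000.
⌊d/(2d−n)⌋ = 7.
Plotkin bound: M ≤ 2·7 = 14.
Given |C| = 14, check: satisfied.
This |C| is at the Plotkin bound.


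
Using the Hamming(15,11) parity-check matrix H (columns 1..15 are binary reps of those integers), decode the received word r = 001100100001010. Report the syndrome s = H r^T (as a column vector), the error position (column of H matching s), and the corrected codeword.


s = (0, 0, 1, 0)^T, error position = 2, corrected codeword c = 011100100001010

Compute s = H r^T mod 2 one row at a time:
  s_1 = 0 + 0 + 0 + 0 + 1 + 0 + 1 + 0 = 2 ≡ 0 (mod 2).
  s_2 = 1 + 0 + 0 + 1 + 1 + 0 + 1 + 0 = 4 ≡ 0 (mod 2).
  s_3 = 0 + 1 + 0 + 1 + 0 + 0 + 1 + 0 = 3 ≡ 1 (mod 2).
  s_4 = 0 + 1 + 0 + 1 + 0 + 0 + 0 + 0 = 2 ≡ 0 (mod 2).
s = (0, 0, 1, 0)^T — this equals column 2 of H (binary 0010), so error is at position 2.
Correct: flip bit 2 of r = 001100100001010 to get c = 011100100001010.


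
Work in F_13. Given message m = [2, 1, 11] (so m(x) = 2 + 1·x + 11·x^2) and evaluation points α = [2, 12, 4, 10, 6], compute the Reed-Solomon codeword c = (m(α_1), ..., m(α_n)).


c = [9, 12, 0, 7, 1]

Message polynomial: m(x) = 2 + 1·x + 11·x^2 (mod 13).
For each evaluation point α_i, compute m(α_i) mod 13:
  α_1 = 2: Horner steps 11 → 10 → 9, so m(2) = 9.
  α_2 = 12: Horner steps 11 → 3 → 12, so m(12) = 12.
  α_3 = 4: Horner steps 11 → 6 → 0, so m(4) = 0.
  α_4 = 10: Horner steps 11 → 7 → 7, so m(10) = 7.
  α_5 = 6: Horner steps 11 → 2 → 1, so m(6) = 1.
Codeword c = [9, 12, 0, 7, 1] ∈ F_13^5.


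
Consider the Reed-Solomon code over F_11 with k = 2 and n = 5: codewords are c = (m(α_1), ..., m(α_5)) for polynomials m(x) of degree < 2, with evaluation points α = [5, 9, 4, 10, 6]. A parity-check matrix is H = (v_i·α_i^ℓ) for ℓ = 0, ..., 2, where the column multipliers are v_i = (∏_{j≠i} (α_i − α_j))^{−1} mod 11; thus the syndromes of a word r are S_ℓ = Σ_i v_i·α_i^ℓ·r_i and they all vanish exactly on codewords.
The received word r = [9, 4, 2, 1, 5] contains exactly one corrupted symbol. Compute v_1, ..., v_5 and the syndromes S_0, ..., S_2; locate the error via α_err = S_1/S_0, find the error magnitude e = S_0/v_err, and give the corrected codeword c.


S = (10, 1, 10), error at position 4, error magnitude e = 1, c = [9, 4, 2, 0, 5].

Step 1: column multipliers v_i = (∏_{j≠i}(α_i − α_j))^{−1} mod 11.
  i = 1 (α = 5): (5−9)(5−4)(5−10)(5−6) = (−4)·1·(−5)·(−1) = −20 ≡ 2, so v_1 = 2^{−1} = 6 (mod 11).
  i = 2 (α = 9): (9−5)(9−4)(9−10)(9−6) = 4·5·(−1)·3 = −60 ≡ 6, so v_2 = 6^{−1} = 2 (mod 11).
  i = 3 (α = 4): (4−5)(4−9)(4−10)(4−6) = (−1)·(−5)·(−6)·(−2) = 60 ≡ 5, so v_3 = 5^{−1} = 9 (mod 11).
  i = 4 (α = 10): (10−5)(10−9)(10−4)(10−6) = 5·1·6·4 = 120 ≡ 10, so v_4 = 10^{−1} = 10 (mod 11).
  i = 5 (α = 6): (6−5)(6−9)(6−4)(6−10) = 1·(−3)·2·(−4) = 24 ≡ 2, so v_5 = 2^{−1} = 6 (mod 11).
  v = [6, 2, 9, 10, 6].
Step 2: syndromes of r = [9, 4, 2, 1, 5] (all sums mod 11).
  S_0 = Σ v_i r_i = 6·9 + 2·4 + 9·2 + 10·1 + 6·5 = 120 ≡ 10.
  S_1 = Σ v_i α_i r_i = 6·5·9 + 2·9·4 + 9·4·2 + 10·10·1 + 6·6·5 = 694 ≡ 1.
  α_i^2 mod 11 = [3, 4, 5, 1, 3].
  S_2 = Σ v_i α_i^2 r_i = 6·3·9 + 2·4·4 + 9·5·2 + 10·1·1 + 6·3·5 = 384 ≡ 10.
  S = (10, 1, 10) ≠ 0, so r is not a codeword (an error is present).
Step 3: locate the error. For a single error e at position i, S_ℓ = v_i·e·α_i^ℓ, so α_err = S_1/S_0.
  S_0^{−1} = 10^{−1} = 10 (mod 11), so α_err = 1·10 = 10 ≡ 10 = α_4. Error position i = 4.
  Consistency check: S_2/S_1 = 10·1 = 10 ≡ 10 = α_err ✓ (single-error assumption holds).
Step 4: error magnitude e = S_0/v_4 = S_0·∏_{j≠4}(α_4 − α_j) = 10·10 = 100 ≡ 1 (mod 11).
Step 5: correct position 4: c_4 = r_4 − e = 1 − 1 ≡ 0 (mod 11). Hence c = [9, 4, 2, 0, 5].
  Check: interpolating c through the α_i gives m(x) = 7 + 7·x (degree < 2) with m(α_i) = c_i for every i, so c is indeed a codeword.


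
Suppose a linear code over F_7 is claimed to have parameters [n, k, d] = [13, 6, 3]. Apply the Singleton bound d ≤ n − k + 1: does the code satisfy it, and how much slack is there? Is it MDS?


Singleton RHS = n − k + 1 = 8, slack = 5, bound satisfied, not MDS.

Singleton bound: d ≤ n − k + 1.
Here n = 13, k = 6, so n − k + 1 = 8.
Given d = 3, check d ≤ 8: YES.
Slack = (n − k + 1) − d = 5.
The code is NOT MDS (slack = 5 > 0).
Description: the claimed parameters are [13, 6, 3]_7; such a code would be non-MDS.


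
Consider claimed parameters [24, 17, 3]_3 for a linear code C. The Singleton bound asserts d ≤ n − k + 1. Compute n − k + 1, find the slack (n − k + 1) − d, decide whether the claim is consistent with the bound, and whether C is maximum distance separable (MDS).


Singleton RHS = n − k + 1 = 8, slack = 5, bound satisfied, not MDS.

Singleton bound: d ≤ n − k + 1.
Here n = 24, k = 17, so n − k + 1 = 8.
Given d = 3, check d ≤ 8: YES.
Slack = (n − k + 1) − d = 5.
The code is NOT MDS (slack = 5 > 0).
Description: the claimed parameters are [24, 17, 3]_3; such a code would be non-MDS.


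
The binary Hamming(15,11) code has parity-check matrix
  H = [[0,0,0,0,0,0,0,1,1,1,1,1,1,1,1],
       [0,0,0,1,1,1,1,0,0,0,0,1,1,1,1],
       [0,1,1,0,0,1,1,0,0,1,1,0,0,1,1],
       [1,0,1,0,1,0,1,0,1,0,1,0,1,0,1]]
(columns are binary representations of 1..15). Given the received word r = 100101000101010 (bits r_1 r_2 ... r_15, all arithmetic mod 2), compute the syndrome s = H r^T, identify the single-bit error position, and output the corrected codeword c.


s = (1, 0, 1, 1)^T, error position = 11, corrected codeword c = 100101000111010

Compute s = H r^T mod 2 one row at a time:
  s_1 = 0 + 0 + 1 + 0 + 1 + 0 + 1 + 0 = 3 ≡ 1 (mod 2).
  s_2 = 1 + 0 + 1 + 0 + 1 + 0 + 1 + 0 = 4 ≡ 0 (mod 2).
  s_3 = 0 + 0 + 1 + 0 + 1 + 0 + 1 + 0 = 3 ≡ 1 (mod 2).
  s_4 = 1 + 0 + 0 + 0 + 0 + 0 + 0 + 0 = 1 ≡ 1 (mod 2).
s = (1, 0, 1, 1)^T — this equals column 11 of H (binary 1011), so error is at position 11.
Correct: flip bit 11 of r = 100101000101010 to get c = 100101000111010.


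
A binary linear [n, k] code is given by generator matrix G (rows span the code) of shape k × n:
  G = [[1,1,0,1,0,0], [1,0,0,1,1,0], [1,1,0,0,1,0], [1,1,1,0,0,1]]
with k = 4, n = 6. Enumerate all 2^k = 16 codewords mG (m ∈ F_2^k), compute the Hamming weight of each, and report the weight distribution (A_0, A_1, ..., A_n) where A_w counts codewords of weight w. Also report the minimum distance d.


Weight distribution: A_0 = 1, A_1 = 1, A_2 = 3, A_3 = 6, A_4 = 3, A_5 = 1, A_6 = 1. Minimum distance d = 1.

Enumerate all 2^4 = 16 messages m ∈ F_2^4.
For each, compute codeword c = mG in F_2^6, then tally its weight.
  m = 0000 → c = 000000, weight = 0.
  m = 1000 → c = 110100, weight = 3.
  m = 0100 → c = 100110, weight = 3.
  m = 1100 → c = 010010, weight = 2.
  m = 0010 → c = 110010, weight = 3.
  m = 1010 → c = 000110, weight = 2.
  m = 0110 → c = 010100, weight = 2.
  m = 1110 → c = 100000, weight = 1.
  m = 0001 → c = 111001, weight = 4.
  m = 1001 → c = 001101, weight = 3.
  m = 0101 → c = 011111, weight = 5.
  m = 1101 → c = 101011, weight = 4.
  m = 0011 → c = 001011, weight = 3.
  m = 1011 → c = 111111, weight = 6.
  m = 0111 → c = 101101, weight = 4.
  m = 1111 → c = 011001, weight = 3.
Tally weights:
  weight 0: 1 codewords.
  weight 1: 1 codewords.
  weight 2: 3 codewords.
  weight 3: 6 codewords.
  weight 4: 3 codewords.
  weight 5: 1 codewords.
  weight 6: 1 codewords.
Minimum distance d = smallest w > 0 with A_w > 0 = 1.
Sanity: Σ A_w = 16 = 2^4 = 16 ✓.


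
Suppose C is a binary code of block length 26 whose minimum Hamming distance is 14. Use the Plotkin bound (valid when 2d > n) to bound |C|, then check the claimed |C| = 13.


Plotkin bound M ≤ 14; given |C| = 13 ≤ bound (satisfied).

Check applicability: 2d = 28, n = 26.
2d − n = 2 > 0, so Plotkin applies.
Compute d/(2d−n) = 14/2 ≈ 7.0000.
⌊d/(2d−n)⌋ = 7.
Plotkin bound: M ≤ 2·7 = 14.
Given |C| = 13, check: satisfied.
This |C| is below the Plotkin bound.


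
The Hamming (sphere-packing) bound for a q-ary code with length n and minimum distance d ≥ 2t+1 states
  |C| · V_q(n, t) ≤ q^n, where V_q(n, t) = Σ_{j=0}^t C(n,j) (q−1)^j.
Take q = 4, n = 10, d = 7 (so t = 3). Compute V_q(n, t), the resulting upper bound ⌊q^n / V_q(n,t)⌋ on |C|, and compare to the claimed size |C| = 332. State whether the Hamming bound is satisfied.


V_q(n, t) = 3676, q^n = 1048576, Hamming bound = 285, |C| = 332 > bound (violated).

Step 1: Compute V_q(n, t) = Σ_{j=0}^3 C(n, j) (q−1)^j.
  j = 0: C(10,0)·(3)^0 = 1·1 = 1.
  j = 1: C(10,1)·(3)^1 = 10·3 = 30.
  j = 2: C(10,2)·(3)^2 = 45·9 = 405.
  j = 3: C(10,3)·(3)^3 = 120·27 = 3240.
  V_q(n, t) = 1 + 30 + 405 + 3240 = 3676.
Step 2: q^n = 4^10 = 1048576.
Step 3: Hamming bound ⌊q^n / V_q(n,t)⌋ = ⌊1048576/3676⌋ = 285.
Step 4: Compare |C| = 332 to 285: violated.
The claimed |C| lies above the Hamming bound, so no 4-ary code of length 10 with d ≥ 7 can have 332 codewords.


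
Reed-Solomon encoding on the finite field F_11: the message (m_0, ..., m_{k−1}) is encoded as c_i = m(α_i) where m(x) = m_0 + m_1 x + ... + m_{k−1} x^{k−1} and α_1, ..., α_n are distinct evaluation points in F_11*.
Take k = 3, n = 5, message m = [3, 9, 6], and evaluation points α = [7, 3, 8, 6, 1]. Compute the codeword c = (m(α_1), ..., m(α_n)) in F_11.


c = [8, 7, 8, 9, 7]

Message polynomial: m(x) = 3 + 9·x + 6·x^2 (mod 11).
For each evaluation point α_i, compute m(α_i) mod 11:
  α_1 = 7: Horner steps 6 → 7 → 8, so m(7) = 8.
  α_2 = 3: Horner steps 6 → 5 → 7, so m(3) = 7.
  α_3 = 8: Horner steps 6 → 2 → 8, so m(8) = 8.
  α_4 = 6: Horner steps 6 → 1 → 9, so m(6) = 9.
  α_5 = 1: Horner steps 6 → 4 → 7, so m(1) = 7.
Codeword c = [8, 7, 8, 9, 7] ∈ F_11^5.


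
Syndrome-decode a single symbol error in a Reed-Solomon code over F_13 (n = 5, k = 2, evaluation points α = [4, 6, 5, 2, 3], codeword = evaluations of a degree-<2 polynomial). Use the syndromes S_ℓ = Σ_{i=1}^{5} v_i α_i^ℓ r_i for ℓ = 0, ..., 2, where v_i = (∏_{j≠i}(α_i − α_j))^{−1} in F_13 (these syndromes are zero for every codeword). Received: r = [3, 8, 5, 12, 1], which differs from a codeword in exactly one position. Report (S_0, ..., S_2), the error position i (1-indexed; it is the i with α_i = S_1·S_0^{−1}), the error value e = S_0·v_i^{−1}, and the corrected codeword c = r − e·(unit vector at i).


S = (6, 10, 8), error at position 2, error magnitude e = 1, c = [3, 7, 5, 12, 1].

Step 1: column multipliers v_i = (∏_{j≠i}(α_i − α_j))^{−1} mod 13.
  i = 1 (α = 4): (4−6)(4−5)(4−2)(4−3) = (−2)·(−1)·2·1 = 4 ≡ 4, so v_1 = 4^{−1} = 10 (mod 13).
  i = 2 (α = 6): (6−4)(6−5)(6−2)(6−3) = 2·1·4·3 = 24 ≡ 11, so v_2 = 11^{−1} = 6 (mod 13).
  i = 3 (α = 5): (5−4)(5−6)(5−2)(5−3) = 1·(−1)·3·2 = −6 ≡ 7, so v_3 = 7^{−1} = 2 (mod 13).
  i = 4 (α = 2): (2−4)(2−6)(2−5)(2−3) = (−2)·(−4)·(−3)·(−1) = 24 ≡ 11, so v_4 = 11^{−1} = 6 (mod 13).
  i = 5 (α = 3): (3−4)(3−6)(3−5)(3−2) = (−1)·(−3)·(−2)·1 = −6 ≡ 7, so v_5 = 7^{−1} = 2 (mod 13).
  v = [10, 6, 2, 6, 2].
Step 2: syndromes of r = [3, 8, 5, 12, 1] (all sums mod 13).
  S_0 = Σ v_i r_i = 10·3 + 6·8 + 2·5 + 6·12 + 2·1 = 162 ≡ 6.
  S_1 = Σ v_i α_i r_i = 10·4·3 + 6·6·8 + 2·5·5 + 6·2·12 + 2·3·1 = 608 ≡ 10.
  α_i^2 mod 13 = [3, 10, 12, 4, 9].
  S_2 = Σ v_i α_i^2 r_i = 10·3·3 + 6·10·8 + 2·12·5 + 6·4·12 + 2·9·1 = 996 ≡ 8.
  S = (6, 10, 8) ≠ 0, so r is not a codeword (an error is present).
Step 3: locate the error. For a single error e at position i, S_ℓ = v_i·e·α_i^ℓ, so α_err = S_1/S_0.
  S_0^{−1} = 6^{−1} = 11 (mod 13), so α_err = 10·11 = 110 ≡ 6 = α_2. Error position i = 2.
  Consistency check: S_2/S_1 = 8·4 = 32 ≡ 6 = α_err ✓ (single-error assumption holds).
Step 4: error magnitude e = S_0/v_2 = S_0·∏_{j≠2}(α_2 − α_j) = 6·11 = 66 ≡ 1 (mod 13).
Step 5: correct position 2: c_2 = r_2 − e = 8 − 1 ≡ 7 (mod 13). Hence c = [3, 7, 5, 12, 1].
  Check: interpolating c through the α_i gives m(x) = 8 + 2·x (degree < 2) with m(α_i) = c_i for every i, so c is indeed a codeword.


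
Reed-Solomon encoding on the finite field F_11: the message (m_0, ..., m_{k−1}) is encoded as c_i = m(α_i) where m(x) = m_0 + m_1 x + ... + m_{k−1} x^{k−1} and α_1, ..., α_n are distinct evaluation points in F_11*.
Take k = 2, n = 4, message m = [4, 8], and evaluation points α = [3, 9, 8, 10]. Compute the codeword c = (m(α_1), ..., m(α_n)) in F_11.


c = [6, 10, 2, 7]

Message polynomial: m(x) = 4 + 8·x (mod 11).
For each evaluation point α_i, compute m(α_i) mod 11:
  α_1 = 3: Horner steps 8 → 6, so m(3) = 6.
  α_2 = 9: Horner steps 8 → 10, so m(9) = 10.
  α_3 = 8: Horner steps 8 → 2, so m(8) = 2.
  α_4 = 10: Horner steps 8 → 7, so m(10) = 7.
Codeword c = [6, 10, 2, 7] ∈ F_11^4.


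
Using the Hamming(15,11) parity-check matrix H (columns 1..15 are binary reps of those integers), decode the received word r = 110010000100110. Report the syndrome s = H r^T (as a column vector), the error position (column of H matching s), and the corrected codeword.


s = (1, 1, 1, 1)^T, error position = 15, corrected codeword c = 110010000100111

Compute s = H r^T mod 2 one row at a time:
  s_1 = 0 + 0 + 1 + 0 + 0 + 1 + 1 + 0 = 3 ≡ 1 (mod 2).
  s_2 = 0 + 1 + 0 + 0 + 0 + 1 + 1 + 0 = 3 ≡ 1 (mod 2).
  s_3 = 1 + 0 + 0 + 0 + 1 + 0 + 1 + 0 = 3 ≡ 1 (mod 2).
  s_4 = 1 + 0 + 1 + 0 + 0 + 0 + 1 + 0 = 3 ≡ 1 (mod 2).
s = (1, 1, 1, 1)^T — this equals column 15 of H (binary 1111), so error is at position 15.
Correct: flip bit 15 of r = 110010000100110 to get c = 110010000100111.


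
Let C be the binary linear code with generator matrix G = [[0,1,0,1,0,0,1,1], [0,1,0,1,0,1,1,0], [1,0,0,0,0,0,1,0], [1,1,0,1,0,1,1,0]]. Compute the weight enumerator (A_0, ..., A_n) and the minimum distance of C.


Weight distribution: A_0 = 1, A_1 = 2, A_2 = 2, A_3 = 4, A_4 = 5, A_5 = 2. Minimum distance d = 1.

Enumerate all 2^4 = 16 messages m ∈ F_2^4.
For each, compute codeword c = mG in F_2^8, then tally its weight.
  m = 0000 → c = 00000000, weight = 0.
  m = 1000 → c = 01010011, weight = 4.
  m = 0100 → c = 01010110, weight = 4.
  m = 1100 → c = 00000101, weight = 2.
  m = 0010 → c = 10000010, weight = 2.
  m = 1010 → c = 11010001, weight = 4.
  m = 0110 → c = 11010100, weight = 4.
  m = 1110 → c = 10000111, weight = 4.
  m = 0001 → c = 11010110, weight = 5.
  m = 1001 → c = 10000101, weight = 3.
  m = 0101 → c = 10000000, weight = 1.
  m = 1101 → c = 11010011, weight = 5.
  m = 0011 → c = 01010100, weight = 3.
  m = 1011 → c = 00000111, weight = 3.
  m = 0111 → c = 00000010, weight = 1.
  m = 1111 → c = 01010001, weight = 3.
Tally weights:
  weight 0: 1 codewords.
  weight 1: 2 codewords.
  weight 2: 2 codewords.
  weight 3: 4 codewords.
  weight 4: 5 codewords.
  weight 5: 2 codewords.
Minimum distance d = smallest w > 0 with A_w > 0 = 1.
Sanity: Σ A_w = 16 = 2^4 = 16 ✓.


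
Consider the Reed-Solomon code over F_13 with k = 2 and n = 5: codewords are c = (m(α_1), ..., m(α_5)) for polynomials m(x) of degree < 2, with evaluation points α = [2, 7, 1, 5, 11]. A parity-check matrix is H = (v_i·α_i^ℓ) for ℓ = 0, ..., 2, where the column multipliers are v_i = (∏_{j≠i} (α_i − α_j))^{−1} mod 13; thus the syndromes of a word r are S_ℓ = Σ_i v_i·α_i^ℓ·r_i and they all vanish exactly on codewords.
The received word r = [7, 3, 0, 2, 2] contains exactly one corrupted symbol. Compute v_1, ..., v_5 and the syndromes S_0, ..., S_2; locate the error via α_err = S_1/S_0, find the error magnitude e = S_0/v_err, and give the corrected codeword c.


S = (5, 3, 7), error at position 5, error magnitude e = 10, c = [7, 3, 0, 2, 5].

Step 1: column multipliers v_i = (∏_{j≠i}(α_i − α_j))^{−1} mod 13.
  i = 1 (α = 2): (2−7)(2−1)(2−5)(2−11) = (−5)·1·(−3)·(−9) = −135 ≡ 8, so v_1 = 8^{−1} = 5 (mod 13).
  i = 2 (α = 7): (7−2)(7−1)(7−5)(7−11) = 5·6·2·(−4) = −240 ≡ 7, so v_2 = 7^{−1} = 2 (mod 13).
  i = 3 (α = 1): (1−2)(1−7)(1−5)(1−11) = (−1)·(−6)·(−4)·(−10) = 240 ≡ 6, so v_3 = 6^{−1} = 11 (mod 13).
  i = 4 (α = 5): (5−2)(5−7)(5−1)(5−11) = 3·(−2)·4·(−6) = 144 ≡ 1, so v_4 = 1^{−1} = 1 (mod 13).
  i = 5 (α = 11): (11−2)(11−7)(11−1)(11−5) = 9·4·10·6 = 2160 ≡ 2, so v_5 = 2^{−1} = 7 (mod 13).
  v = [5, 2, 11, 1, 7].
Step 2: syndromes of r = [7, 3, 0, 2, 2] (all sums mod 13).
  S_0 = Σ v_i r_i = 5·7 + 2·3 + 11·0 + 1·2 + 7·2 = 57 ≡ 5.
  S_1 = Σ v_i α_i r_i = 5·2·7 + 2·7·3 + 11·1·0 + 1·5·2 + 7·11·2 = 276 ≡ 3.
  α_i^2 mod 13 = [4, 10, 1, 12, 4].
  S_2 = Σ v_i α_i^2 r_i = 5·4·7 + 2·10·3 + 11·1·0 + 1·12·2 + 7·4·2 = 280 ≡ 7.
  S = (5, 3, 7) ≠ 0, so r is not a codeword (an error is present).
Step 3: locate the error. For a single error e at position i, S_ℓ = v_i·e·α_i^ℓ, so α_err = S_1/S_0.
  S_0^{−1} = 5^{−1} = 8 (mod 13), so α_err = 3·8 = 24 ≡ 11 = α_5. Error position i = 5.
  Consistency check: S_2/S_1 = 7·9 = 63 ≡ 11 = α_err ✓ (single-error assumption holds).
Step 4: error magnitude e = S_0/v_5 = S_0·∏_{j≠5}(α_5 − α_j) = 5·2 = 10 ≡ 10 (mod 13).
Step 5: correct position 5: c_5 = r_5 − e = 2 − 10 ≡ 5 (mod 13). Hence c = [7, 3, 0, 2, 5].
  Check: interpolating c through the α_i gives m(x) = 6 + 7·x (degree < 2) with m(α_i) = c_i for every i, so c is indeed a codeword.


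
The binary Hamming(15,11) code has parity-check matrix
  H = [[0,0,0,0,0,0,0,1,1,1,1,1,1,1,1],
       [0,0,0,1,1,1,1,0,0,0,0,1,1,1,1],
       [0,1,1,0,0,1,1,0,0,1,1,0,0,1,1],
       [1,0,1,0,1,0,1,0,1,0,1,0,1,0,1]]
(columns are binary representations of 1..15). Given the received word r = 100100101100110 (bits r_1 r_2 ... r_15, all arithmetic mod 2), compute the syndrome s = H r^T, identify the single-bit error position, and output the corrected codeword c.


s = (0, 0, 1, 0)^T, error position = 2, corrected codeword c = 110100101100110

Compute s = H r^T mod 2 one row at a time:
  s_1 = 0 + 1 + 1 + 0 + 0 + 1 + 1 + 0 = 4 ≡ 0 (mod 2).
  s_2 = 1 + 0 + 0 + 1 + 0 + 1 + 1 + 0 = 4 ≡ 0 (mod 2).
  s_3 = 0 + 0 + 0 + 1 + 1 + 0 + 1 + 0 = 3 ≡ 1 (mod 2).
  s_4 = 1 + 0 + 0 + 1 + 1 + 0 + 1 + 0 = 4 ≡ 0 (mod 2).
s = (0, 0, 1, 0)^T — this equals column 2 of H (binary 0010), so error is at position 2.
Correct: flip bit 2 of r = 100100101100110 to get c = 110100101100110.
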